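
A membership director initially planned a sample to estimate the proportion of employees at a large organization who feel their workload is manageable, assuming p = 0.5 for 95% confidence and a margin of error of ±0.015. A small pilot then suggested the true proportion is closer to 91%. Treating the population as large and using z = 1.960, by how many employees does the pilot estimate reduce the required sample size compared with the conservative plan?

Conservative (p = 0.5): n = 1.960² × 0.25 / 0.015² ≈ 4268.44 → 4269.
Using p = 0.91: p(1−p) = 0.0819, so n = 1.960² × 0.0819 / 0.015² ≈ 1398.34 → 1399.
Reduction: 4269 − 1399 = 2870.

2870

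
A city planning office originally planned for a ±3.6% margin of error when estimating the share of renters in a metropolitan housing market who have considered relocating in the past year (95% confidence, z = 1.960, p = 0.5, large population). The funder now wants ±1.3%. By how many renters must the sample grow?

At ±3.6%: n = 1.960² × 0.2500 / 0.036² ≈ 741.05 → 742.
At ±1.3%: n = 1.960² × 0.2500 / 0.013² ≈ 5682.84 → 5683.
Additional respondents: 5683 − 742 = 4941.

4941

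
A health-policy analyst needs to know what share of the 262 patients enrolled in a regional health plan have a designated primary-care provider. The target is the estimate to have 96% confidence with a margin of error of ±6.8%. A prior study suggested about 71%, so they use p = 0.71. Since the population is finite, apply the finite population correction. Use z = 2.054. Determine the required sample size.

Unadjusted: n₀ = 2.054² × 0.71 × 0.29 / 0.068² ≈ 187.86, so n₀ = 188.
Finite population correction with N = 262: n = n₀ / (1 + (n₀−1)/N) = 188 / (1 + 187/262) = 188 / 1.7137 ≈ 109.70.
Rounding up, n = 110.

110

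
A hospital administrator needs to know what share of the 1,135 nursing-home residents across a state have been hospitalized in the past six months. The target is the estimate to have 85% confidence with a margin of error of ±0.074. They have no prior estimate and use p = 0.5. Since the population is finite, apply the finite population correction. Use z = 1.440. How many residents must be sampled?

Unadjusted: n₀ = 1.440² × 0.50 × 0.50 / 0.074² ≈ 94.67, so n₀ = 95.
Finite population correction with N = 1,135: n = n₀ / (1 + (n₀−1)/N) = 95 / (1 + 94/1135) = 95 / 1.0828 ≈ 87.73.
Rounding up, n = 88.

88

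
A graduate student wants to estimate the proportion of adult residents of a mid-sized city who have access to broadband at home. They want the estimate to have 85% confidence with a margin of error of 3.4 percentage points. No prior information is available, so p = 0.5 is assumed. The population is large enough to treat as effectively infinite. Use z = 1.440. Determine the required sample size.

With p = 0.5, p(1−p) = 0.25.
n = z²·p(1−p)/E² = 1.440² × 0.2500 / 0.034² = 2.0736 × 0.2500 / 0.001156 ≈ 448.44.
Rounding up gives n = 449.

449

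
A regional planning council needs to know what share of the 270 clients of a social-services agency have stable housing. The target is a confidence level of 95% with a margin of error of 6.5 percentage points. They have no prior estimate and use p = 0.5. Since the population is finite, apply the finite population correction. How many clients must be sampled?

For 95% confidence, z = 1.96.
Unadjusted: n₀ = 1.96² × 0.50 × 0.50 / 0.065² ≈ 227.31, so n₀ = 228.
Finite population correction with N = 270: n = n₀ / (1 + (n₀−1)/N) = 228 / (1 + 227/270) = 228 / 1.8407 ≈ 123.86.
Rounding up, n = 124.

124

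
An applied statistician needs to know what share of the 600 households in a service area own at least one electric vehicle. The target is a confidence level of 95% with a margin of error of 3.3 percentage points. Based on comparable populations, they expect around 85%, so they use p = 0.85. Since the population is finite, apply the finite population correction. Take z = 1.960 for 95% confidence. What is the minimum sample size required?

Unadjusted: n₀ = 1.960² × 0.85 × 0.15 / 0.033² ≈ 449.77, so n₀ = 450.
Finite population correction with N = 600: n = n₀ / (1 + (n₀−1)/N) = 450 / (1 + 449/600) = 450 / 1.7483 ≈ 257.39.
Rounding up, n = 258.

258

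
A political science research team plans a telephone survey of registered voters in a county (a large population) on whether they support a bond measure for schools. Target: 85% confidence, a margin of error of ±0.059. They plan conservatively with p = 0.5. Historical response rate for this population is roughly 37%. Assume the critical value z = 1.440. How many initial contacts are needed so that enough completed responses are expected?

403

Completed interviews needed: n₀ = 1.440² × 0.2500 / 0.059² ≈ 148.92 → 149.
At a 37% response rate, contacts needed = 149 / 0.37 ≈ 402.70 → 403.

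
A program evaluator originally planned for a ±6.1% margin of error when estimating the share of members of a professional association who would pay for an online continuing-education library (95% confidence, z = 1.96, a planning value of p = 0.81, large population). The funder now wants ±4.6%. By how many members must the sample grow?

At ±6.1%: n = 1.96² × 0.1539 / 0.061² ≈ 158.89 → 159.
At ±4.6%: n = 1.96² × 0.1539 / 0.046² ≈ 279.41 → 280.
Additional respondents: 280 − 159 = 121.

121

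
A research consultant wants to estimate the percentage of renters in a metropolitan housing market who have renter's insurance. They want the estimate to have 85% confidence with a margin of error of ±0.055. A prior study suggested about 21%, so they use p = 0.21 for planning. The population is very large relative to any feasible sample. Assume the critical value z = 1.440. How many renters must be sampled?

With p = 0.21, p(1−p) = 0.1659.
n = z²·p(1−p)/E² = 1.440² × 0.1659 / 0.055² = 2.0736 × 0.1659 / 0.003025 ≈ 113.72.
Rounding up gives n = 114.

114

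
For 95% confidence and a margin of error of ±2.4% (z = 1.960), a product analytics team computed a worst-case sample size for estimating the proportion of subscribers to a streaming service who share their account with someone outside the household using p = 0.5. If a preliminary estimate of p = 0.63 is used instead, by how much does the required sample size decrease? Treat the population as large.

Conservative (p = 0.5): n = 1.960² × 0.25 / 0.024² ≈ 1667.36 → 1668.
Using p = 0.63: p(1−p) = 0.2331, so n = 1.960² × 0.2331 / 0.024² ≈ 1554.65 → 1555.
Reduction: 1668 − 1555 = 113.

113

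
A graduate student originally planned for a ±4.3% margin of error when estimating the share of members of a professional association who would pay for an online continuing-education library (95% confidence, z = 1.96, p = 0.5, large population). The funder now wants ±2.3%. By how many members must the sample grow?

At ±4.3%: n = 1.96² × 0.2500 / 0.043² ≈ 519.42 → 520.
At ±2.3%: n = 1.96² × 0.2500 / 0.023² ≈ 1815.50 → 1816.
Additional respondents: 1816 − 520 = 1296.

1296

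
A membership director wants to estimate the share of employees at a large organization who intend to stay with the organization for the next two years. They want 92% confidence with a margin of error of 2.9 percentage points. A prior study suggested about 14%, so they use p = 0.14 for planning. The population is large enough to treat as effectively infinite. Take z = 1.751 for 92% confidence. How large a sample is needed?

With p = 0.14, p(1−p) = 0.1204.
n = z²·p(1−p)/E² = 1.751² × 0.1204 / 0.029² = 3.0660 × 0.1204 / 0.000841 ≈ 438.94.
Rounding up gives n = 439.

439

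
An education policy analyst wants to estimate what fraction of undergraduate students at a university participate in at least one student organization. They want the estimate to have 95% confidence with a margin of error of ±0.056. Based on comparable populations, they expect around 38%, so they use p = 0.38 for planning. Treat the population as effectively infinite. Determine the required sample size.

For 95% confidence, z = 1.960.
With p = 0.38, p(1−p) = 0.2356.
n = z²·p(1−p)/E² = 1.960² × 0.2356 / 0.056² = 3.8416 × 0.2356 / 0.003136 ≈ 288.61.
Rounding up gives n = 289.

289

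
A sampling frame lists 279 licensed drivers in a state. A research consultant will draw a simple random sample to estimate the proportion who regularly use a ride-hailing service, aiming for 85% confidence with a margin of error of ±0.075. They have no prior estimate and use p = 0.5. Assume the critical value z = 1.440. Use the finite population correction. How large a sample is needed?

Unadjusted: n₀ = 1.440² × 0.50 × 0.50 / 0.075² ≈ 92.16, so n₀ = 93.
Finite population correction with N = 279: n = n₀ / (1 + (n₀−1)/N) = 93 / (1 + 92/279) = 93 / 1.3297 ≈ 69.94.
Rounding up, n = 70.

70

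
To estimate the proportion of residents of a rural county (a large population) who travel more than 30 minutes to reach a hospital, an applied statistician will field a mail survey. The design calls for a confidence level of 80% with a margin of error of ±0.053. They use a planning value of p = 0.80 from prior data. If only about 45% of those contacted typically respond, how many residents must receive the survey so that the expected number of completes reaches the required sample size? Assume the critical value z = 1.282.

209

Completed interviews needed: n₀ = 1.282² × 0.1600 / 0.053² ≈ 93.61 → 94.
At a 45% response rate, contacts needed = 94 / 0.45 ≈ 208.89 → 209.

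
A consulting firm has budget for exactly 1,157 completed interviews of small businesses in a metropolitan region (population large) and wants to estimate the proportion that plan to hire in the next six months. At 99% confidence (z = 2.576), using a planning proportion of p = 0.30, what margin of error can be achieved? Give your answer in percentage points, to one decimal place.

SE(p̂) = √[p(1−p)/n] = √[0.2100/1157] = 0.01347.
E = z × SE = 2.576 × 0.01347 = 0.03470, or 3.5 percentage points.

3.5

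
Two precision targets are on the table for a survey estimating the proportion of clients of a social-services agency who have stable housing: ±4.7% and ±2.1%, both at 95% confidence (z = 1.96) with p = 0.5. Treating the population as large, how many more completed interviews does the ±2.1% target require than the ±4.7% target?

1743

At ±4.7%: n = 1.96² × 0.2500 / 0.047² ≈ 434.77 → 435.
At ±2.1%: n = 1.96² × 0.2500 / 0.021² ≈ 2177.78 → 2178.
Additional respondents: 2178 − 435 = 1743.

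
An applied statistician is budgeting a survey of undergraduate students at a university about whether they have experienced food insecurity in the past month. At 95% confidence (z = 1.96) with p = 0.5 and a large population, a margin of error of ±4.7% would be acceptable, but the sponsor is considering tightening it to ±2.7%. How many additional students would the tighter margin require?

At ±4.7%: n = 1.96² × 0.2500 / 0.047² ≈ 434.77 → 435.
At ±2.7%: n = 1.96² × 0.2500 / 0.027² ≈ 1317.42 → 1318.
Additional respondents: 1318 − 435 = 883.

883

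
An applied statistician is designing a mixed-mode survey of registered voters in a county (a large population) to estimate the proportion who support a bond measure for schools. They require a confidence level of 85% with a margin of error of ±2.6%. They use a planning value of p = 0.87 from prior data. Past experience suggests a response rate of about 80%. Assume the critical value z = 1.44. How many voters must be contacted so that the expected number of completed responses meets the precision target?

434

Completed interviews needed: n₀ = 1.44² × 0.1131 / 0.026² ≈ 346.93 → 347.
At an 80% response rate, contacts needed = 347 / 0.80 ≈ 433.75 → 434.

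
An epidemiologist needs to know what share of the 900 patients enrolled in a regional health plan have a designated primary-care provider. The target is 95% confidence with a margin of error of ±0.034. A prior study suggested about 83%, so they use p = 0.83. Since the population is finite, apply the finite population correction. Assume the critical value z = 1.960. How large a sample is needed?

Unadjusted: n₀ = 1.960² × 0.83 × 0.17 / 0.034² ≈ 468.90, so n₀ = 469.
Finite population correction with N = 900: n = n₀ / (1 + (n₀−1)/N) = 469 / (1 + 468/900) = 469 / 1.5200 ≈ 308.55.
Rounding up, n = 309.

309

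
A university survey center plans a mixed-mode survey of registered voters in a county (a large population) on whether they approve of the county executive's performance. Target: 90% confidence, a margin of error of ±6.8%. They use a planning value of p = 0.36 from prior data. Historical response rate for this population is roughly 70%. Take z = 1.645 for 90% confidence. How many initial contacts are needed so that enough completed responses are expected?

193

Completed interviews needed: n₀ = 1.645² × 0.2304 / 0.068² ≈ 134.83 → 135.
At a 70% response rate, contacts needed = 135 / 0.70 ≈ 192.86 → 193.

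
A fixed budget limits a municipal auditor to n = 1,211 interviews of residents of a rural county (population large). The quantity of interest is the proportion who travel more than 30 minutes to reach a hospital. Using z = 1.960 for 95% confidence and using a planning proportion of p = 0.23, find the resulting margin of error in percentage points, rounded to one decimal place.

2.4

SE(p̂) = √[p(1−p)/n] = √[0.1771/1211] = 0.01209.
E = z × SE = 1.960 × 0.01209 = 0.02370, or 2.4 percentage points.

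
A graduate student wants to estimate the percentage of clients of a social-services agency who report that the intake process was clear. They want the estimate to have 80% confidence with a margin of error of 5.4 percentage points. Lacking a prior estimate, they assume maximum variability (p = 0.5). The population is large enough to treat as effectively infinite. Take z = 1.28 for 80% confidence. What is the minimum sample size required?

141

With p = 0.5, p(1−p) = 0.25.
n = z²·p(1−p)/E² = 1.28² × 0.2500 / 0.054² = 1.6384 × 0.2500 / 0.002916 ≈ 140.47.
Rounding up gives n = 141.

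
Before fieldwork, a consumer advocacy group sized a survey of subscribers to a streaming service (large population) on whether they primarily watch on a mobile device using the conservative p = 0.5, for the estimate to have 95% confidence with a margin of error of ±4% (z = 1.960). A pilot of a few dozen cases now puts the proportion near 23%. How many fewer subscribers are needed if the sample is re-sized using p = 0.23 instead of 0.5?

Conservative (p = 0.5): n = 1.960² × 0.25 / 0.040² ≈ 600.25 → 601.
Using p = 0.23: p(1−p) = 0.1771, so n = 1.960² × 0.1771 / 0.040² ≈ 425.22 → 426.
Reduction: 601 − 426 = 175.

175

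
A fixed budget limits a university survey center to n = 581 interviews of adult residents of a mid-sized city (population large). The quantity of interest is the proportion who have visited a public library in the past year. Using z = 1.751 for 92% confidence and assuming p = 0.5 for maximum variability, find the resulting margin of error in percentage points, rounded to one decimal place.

SE(p̂) = √[p(1−p)/n] = √[0.2500/581] = 0.02074.
E = z × SE = 1.751 × 0.02074 = 0.03632, or 3.6 percentage points.

3.6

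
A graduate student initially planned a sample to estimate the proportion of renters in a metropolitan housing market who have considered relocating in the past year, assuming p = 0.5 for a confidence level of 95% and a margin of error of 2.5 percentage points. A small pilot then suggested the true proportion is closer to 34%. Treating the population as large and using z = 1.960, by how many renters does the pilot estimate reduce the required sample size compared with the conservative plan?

Conservative (p = 0.5): n = 1.960² × 0.25 / 0.025² ≈ 1536.64 → 1537.
Using p = 0.34: p(1−p) = 0.2244, so n = 1.960² × 0.2244 / 0.025² ≈ 1379.29 → 1380.
Reduction: 1537 − 1380 = 157.

157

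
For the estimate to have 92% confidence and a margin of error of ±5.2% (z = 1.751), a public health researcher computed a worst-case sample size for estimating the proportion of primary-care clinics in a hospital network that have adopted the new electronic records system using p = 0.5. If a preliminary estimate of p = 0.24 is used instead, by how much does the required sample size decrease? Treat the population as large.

77

Conservative (p = 0.5): n = 1.751² × 0.25 / 0.052² ≈ 283.47 → 284.
Using p = 0.24: p(1−p) = 0.1824, so n = 1.751² × 0.1824 / 0.052² ≈ 206.82 → 207.
Reduction: 284 − 207 = 77.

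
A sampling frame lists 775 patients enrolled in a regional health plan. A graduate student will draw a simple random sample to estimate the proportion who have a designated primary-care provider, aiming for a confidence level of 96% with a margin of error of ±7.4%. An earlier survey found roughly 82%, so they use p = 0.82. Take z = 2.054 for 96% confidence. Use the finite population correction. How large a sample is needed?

Unadjusted: n₀ = 2.054² × 0.82 × 0.18 / 0.074² ≈ 113.72, so n₀ = 114.
Finite population correction with N = 775: n = n₀ / (1 + (n₀−1)/N) = 114 / (1 + 113/775) = 114 / 1.1458 ≈ 99.49.
Rounding up, n = 100.

100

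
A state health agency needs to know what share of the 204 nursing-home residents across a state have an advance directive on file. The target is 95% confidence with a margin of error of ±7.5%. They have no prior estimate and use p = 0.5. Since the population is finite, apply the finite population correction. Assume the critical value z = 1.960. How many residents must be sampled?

Unadjusted: n₀ = 1.960² × 0.50 × 0.50 / 0.075² ≈ 170.74, so n₀ = 171.
Finite population correction with N = 204: n = n₀ / (1 + (n₀−1)/N) = 171 / (1 + 170/204) = 171 / 1.8333 ≈ 93.27.
Rounding up, n = 94.

94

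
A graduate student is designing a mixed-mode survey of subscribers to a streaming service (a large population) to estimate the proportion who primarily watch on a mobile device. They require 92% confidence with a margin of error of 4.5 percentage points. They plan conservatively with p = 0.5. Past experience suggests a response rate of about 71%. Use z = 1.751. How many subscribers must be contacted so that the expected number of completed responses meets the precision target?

534

Completed interviews needed: n₀ = 1.751² × 0.2500 / 0.045² ≈ 378.52 → 379.
At a 71% response rate, contacts needed = 379 / 0.71 ≈ 533.80 → 534.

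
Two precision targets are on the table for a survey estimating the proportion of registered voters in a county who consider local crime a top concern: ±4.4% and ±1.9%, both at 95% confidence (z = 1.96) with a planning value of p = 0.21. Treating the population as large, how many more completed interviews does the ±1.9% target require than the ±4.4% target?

1436

At ±4.4%: n = 1.96² × 0.1659 / 0.044² ≈ 329.19 → 330.
At ±1.9%: n = 1.96² × 0.1659 / 0.019² ≈ 1765.43 → 1766.
Additional respondents: 1766 − 330 = 1436.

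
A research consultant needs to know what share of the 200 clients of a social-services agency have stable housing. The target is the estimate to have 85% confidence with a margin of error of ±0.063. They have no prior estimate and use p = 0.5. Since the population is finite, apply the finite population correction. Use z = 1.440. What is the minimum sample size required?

80

Unadjusted: n₀ = 1.440² × 0.50 × 0.50 / 0.063² ≈ 130.61, so n₀ = 131.
Finite population correction with N = 200: n = n₀ / (1 + (n₀−1)/N) = 131 / (1 + 130/200) = 131 / 1.6500 ≈ 79.39.
Rounding up, n = 80.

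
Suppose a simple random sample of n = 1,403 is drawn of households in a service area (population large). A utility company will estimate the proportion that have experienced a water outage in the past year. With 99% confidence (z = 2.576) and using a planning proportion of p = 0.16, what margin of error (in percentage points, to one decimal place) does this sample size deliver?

2.5

SE(p̂) = √[p(1−p)/n] = √[0.1344/1403] = 0.00979.
E = z × SE = 2.576 × 0.00979 = 0.02521, or 2.5 percentage points.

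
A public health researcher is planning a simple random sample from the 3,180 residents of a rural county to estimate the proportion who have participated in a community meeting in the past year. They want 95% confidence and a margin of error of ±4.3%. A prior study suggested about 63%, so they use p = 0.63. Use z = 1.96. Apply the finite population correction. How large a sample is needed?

Unadjusted: n₀ = 1.96² × 0.63 × 0.37 / 0.043² ≈ 484.30, so n₀ = 485.
Finite population correction with N = 3,180: n = n₀ / (1 + (n₀−1)/N) = 485 / (1 + 484/3180) = 485 / 1.1522 ≈ 420.93.
Rounding up, n = 421.

421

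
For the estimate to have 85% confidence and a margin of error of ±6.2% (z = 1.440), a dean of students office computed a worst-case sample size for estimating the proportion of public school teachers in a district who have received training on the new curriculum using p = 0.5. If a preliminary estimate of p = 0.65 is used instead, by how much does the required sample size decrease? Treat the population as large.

Conservative (p = 0.5): n = 1.440² × 0.25 / 0.062² ≈ 134.86 → 135.
Using p = 0.65: p(1−p) = 0.2275, so n = 1.440² × 0.2275 / 0.062² ≈ 122.72 → 123.
Reduction: 135 − 123 = 12.

12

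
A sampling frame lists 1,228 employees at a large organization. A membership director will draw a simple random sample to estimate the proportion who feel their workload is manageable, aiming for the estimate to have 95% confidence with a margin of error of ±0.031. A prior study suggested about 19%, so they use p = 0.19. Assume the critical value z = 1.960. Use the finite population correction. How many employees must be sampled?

411

Unadjusted: n₀ = 1.960² × 0.19 × 0.81 / 0.031² ≈ 615.22, so n₀ = 616.
Finite population correction with N = 1,228: n = n₀ / (1 + (n₀−1)/N) = 616 / (1 + 615/1228) = 616 / 1.5008 ≈ 410.44.
Rounding up, n = 411.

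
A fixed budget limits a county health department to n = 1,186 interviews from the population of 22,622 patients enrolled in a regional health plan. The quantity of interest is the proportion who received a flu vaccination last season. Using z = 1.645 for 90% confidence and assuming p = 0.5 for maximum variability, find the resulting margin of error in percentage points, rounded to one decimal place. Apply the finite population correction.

Finite-population factor: (N−n)/(N−1) = (22622−1186)/(22622−1) = 0.9476.
SE(p̂) = √[p(1−p)/n · (N−n)/(N−1)] = √[0.2500/1186 × 0.9476] = 0.01413.
E = z × SE = 1.645 × 0.01413 = 0.02325 ≈ 2.3 percentage points.

2.3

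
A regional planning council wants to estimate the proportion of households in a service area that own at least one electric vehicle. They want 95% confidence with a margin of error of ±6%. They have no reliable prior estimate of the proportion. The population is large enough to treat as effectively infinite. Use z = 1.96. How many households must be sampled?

With no prior estimate, use p = 0.5, giving p(1−p) = 0.25.
n = z²·p(1−p)/E² = 1.96² × 0.2500 / 0.060² = 3.8416 × 0.2500 / 0.003600 ≈ 266.78.
Rounding up gives n = 267.

267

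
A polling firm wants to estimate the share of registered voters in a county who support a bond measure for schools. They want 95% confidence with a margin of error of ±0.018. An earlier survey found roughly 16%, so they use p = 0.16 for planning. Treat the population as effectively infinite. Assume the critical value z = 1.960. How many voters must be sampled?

1594

With p = 0.16, p(1−p) = 0.1344.
n = z²·p(1−p)/E² = 1.960² × 0.1344 / 0.018² = 3.8416 × 0.1344 / 0.000324 ≈ 1593.55.
Rounding up gives n = 1594.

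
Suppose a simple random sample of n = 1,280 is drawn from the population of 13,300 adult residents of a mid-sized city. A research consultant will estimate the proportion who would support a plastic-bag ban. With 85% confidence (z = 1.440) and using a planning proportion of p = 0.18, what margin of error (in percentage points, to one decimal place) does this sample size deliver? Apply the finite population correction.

Finite-population factor: (N−n)/(N−1) = (13300−1280)/(13300−1) = 0.9038.
SE(p̂) = √[p(1−p)/n · (N−n)/(N−1)] = √[0.1476/1280 × 0.9038] = 0.01021.
E = z × SE = 1.440 × 0.01021 = 0.01470 ≈ 1.5 percentage points.

1.5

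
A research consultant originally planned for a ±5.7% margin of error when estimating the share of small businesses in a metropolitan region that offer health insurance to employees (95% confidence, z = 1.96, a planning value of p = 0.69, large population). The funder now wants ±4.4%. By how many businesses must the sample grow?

172

At ±5.7%: n = 1.96² × 0.2139 / 0.057² ≈ 252.91 → 253.
At ±4.4%: n = 1.96² × 0.2139 / 0.044² ≈ 424.44 → 425.
Additional respondents: 425 − 253 = 172.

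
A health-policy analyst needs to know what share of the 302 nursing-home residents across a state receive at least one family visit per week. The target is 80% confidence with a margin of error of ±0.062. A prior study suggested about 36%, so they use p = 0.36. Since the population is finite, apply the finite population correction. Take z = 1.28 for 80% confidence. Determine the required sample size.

Unadjusted: n₀ = 1.28² × 0.36 × 0.64 / 0.062² ≈ 98.20, so n₀ = 99.
Finite population correction with N = 302: n = n₀ / (1 + (n₀−1)/N) = 99 / (1 + 98/302) = 99 / 1.3245 ≈ 74.74.
Rounding up, n = 75.

75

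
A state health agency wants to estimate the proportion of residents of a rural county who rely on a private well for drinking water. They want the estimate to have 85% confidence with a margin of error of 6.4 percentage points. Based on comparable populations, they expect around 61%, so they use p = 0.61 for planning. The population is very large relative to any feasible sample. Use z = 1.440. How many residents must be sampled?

With p = 0.61, p(1−p) = 0.2379.
n = z²·p(1−p)/E² = 1.440² × 0.2379 / 0.064² = 2.0736 × 0.2379 / 0.004096 ≈ 120.44.
Rounding up gives n = 121.

121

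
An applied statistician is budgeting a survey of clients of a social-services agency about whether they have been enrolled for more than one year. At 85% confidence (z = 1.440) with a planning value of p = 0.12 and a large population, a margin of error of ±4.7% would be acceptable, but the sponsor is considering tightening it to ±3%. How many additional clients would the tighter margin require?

At ±4.7%: n = 1.440² × 0.1056 / 0.047² ≈ 99.13 → 100.
At ±3%: n = 1.440² × 0.1056 / 0.030² ≈ 243.30 → 244.
Additional respondents: 244 − 100 = 144.

144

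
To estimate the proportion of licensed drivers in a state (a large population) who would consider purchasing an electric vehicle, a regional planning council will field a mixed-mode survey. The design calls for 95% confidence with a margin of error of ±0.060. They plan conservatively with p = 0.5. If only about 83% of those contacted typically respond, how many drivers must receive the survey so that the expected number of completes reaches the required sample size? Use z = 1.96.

322

Completed interviews needed: n₀ = 1.96² × 0.2500 / 0.060² ≈ 266.78 → 267.
At an 83% response rate, contacts needed = 267 / 0.83 ≈ 321.69 → 322.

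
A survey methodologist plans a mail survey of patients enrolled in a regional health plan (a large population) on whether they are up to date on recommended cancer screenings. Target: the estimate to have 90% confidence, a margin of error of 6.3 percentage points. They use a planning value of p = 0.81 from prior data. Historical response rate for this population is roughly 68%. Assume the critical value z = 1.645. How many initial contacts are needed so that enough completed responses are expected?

155

Completed interviews needed: n₀ = 1.645² × 0.1539 / 0.063² ≈ 104.93 → 105.
At a 68% response rate, contacts needed = 105 / 0.68 ≈ 154.41 → 155.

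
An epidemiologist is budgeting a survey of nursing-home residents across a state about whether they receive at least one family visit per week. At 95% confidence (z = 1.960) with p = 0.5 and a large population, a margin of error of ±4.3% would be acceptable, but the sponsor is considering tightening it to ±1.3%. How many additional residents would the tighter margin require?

5163

At ±4.3%: n = 1.960² × 0.2500 / 0.043² ≈ 519.42 → 520.
At ±1.3%: n = 1.960² × 0.2500 / 0.013² ≈ 5682.84 → 5683.
Additional respondents: 5683 − 520 = 5163.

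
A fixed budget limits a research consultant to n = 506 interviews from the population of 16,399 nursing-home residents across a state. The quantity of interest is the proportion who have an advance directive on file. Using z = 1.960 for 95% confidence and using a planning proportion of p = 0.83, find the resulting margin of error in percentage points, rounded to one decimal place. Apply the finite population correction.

Finite-population factor: (N−n)/(N−1) = (16399−506)/(16399−1) = 0.9692.
SE(p̂) = √[p(1−p)/n · (N−n)/(N−1)] = √[0.1411/506 × 0.9692] = 0.01644.
E = z × SE = 1.960 × 0.01644 = 0.03222 ≈ 3.2 percentage points.

3.2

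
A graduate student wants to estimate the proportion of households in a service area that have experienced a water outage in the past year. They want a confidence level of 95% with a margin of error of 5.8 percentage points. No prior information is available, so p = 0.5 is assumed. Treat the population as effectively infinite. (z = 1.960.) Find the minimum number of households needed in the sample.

286

With p = 0.5, p(1−p) = 0.25.
n = z²·p(1−p)/E² = 1.960² × 0.2500 / 0.058² = 3.8416 × 0.2500 / 0.003364 ≈ 285.49.
Rounding up gives n = 286.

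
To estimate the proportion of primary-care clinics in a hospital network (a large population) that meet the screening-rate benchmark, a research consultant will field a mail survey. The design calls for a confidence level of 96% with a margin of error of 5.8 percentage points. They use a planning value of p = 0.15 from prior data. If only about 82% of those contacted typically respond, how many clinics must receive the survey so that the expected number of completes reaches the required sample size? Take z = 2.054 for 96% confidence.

Completed interviews needed: n₀ = 2.054² × 0.1275 / 0.058² ≈ 159.90 → 160.
At an 82% response rate, contacts needed = 160 / 0.82 ≈ 195.12 → 196.

196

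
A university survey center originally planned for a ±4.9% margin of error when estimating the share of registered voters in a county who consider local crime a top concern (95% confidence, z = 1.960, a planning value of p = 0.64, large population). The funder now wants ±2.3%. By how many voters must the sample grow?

At ±4.9%: n = 1.960² × 0.2304 / 0.049² ≈ 368.64 → 369.
At ±2.3%: n = 1.960² × 0.2304 / 0.023² ≈ 1673.17 → 1674.
Additional respondents: 1674 − 369 = 1305.

1305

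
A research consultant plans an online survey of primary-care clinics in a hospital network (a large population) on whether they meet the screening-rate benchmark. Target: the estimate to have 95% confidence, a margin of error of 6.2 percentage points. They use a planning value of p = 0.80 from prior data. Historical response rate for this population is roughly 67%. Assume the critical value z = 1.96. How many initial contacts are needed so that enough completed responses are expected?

239

Completed interviews needed: n₀ = 1.96² × 0.1600 / 0.062² ≈ 159.90 → 160.
At a 67% response rate, contacts needed = 160 / 0.67 ≈ 238.81 → 239.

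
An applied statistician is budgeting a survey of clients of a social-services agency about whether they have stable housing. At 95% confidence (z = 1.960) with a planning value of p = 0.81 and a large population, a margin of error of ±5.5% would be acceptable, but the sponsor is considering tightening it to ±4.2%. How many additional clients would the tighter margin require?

At ±5.5%: n = 1.960² × 0.1539 / 0.055² ≈ 195.45 → 196.
At ±4.2%: n = 1.960² × 0.1539 / 0.042² ≈ 335.16 → 336.
Additional respondents: 336 − 196 = 140.

140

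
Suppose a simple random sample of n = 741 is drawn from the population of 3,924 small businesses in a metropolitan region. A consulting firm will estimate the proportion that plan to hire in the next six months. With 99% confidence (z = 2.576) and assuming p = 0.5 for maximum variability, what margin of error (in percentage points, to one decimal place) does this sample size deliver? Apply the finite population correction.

Finite-population factor: (N−n)/(N−1) = (3924−741)/(3924−1) = 0.8114.
SE(p̂) = √[p(1−p)/n · (N−n)/(N−1)] = √[0.2500/741 × 0.8114] = 0.01655.
E = z × SE = 2.576 × 0.01655 = 0.04262 ≈ 4.3 percentage points.

4.3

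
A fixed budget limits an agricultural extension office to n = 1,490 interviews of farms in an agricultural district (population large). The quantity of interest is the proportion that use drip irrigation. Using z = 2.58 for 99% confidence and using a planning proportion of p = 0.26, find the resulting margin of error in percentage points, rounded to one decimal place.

2.9

SE(p̂) = √[p(1−p)/n] = √[0.1924/1490] = 0.01136.
E = z × SE = 2.58 × 0.01136 = 0.02932, or 2.9 percentage points.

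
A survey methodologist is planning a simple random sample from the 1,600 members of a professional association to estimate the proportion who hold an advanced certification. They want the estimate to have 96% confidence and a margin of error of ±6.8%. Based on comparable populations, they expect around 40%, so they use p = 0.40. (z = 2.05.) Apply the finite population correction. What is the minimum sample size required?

193

Unadjusted: n₀ = 2.05² × 0.40 × 0.60 / 0.068² ≈ 218.12, so n₀ = 219.
Finite population correction with N = 1,600: n = n₀ / (1 + (n₀−1)/N) = 219 / (1 + 218/1600) = 219 / 1.1362 ≈ 192.74.
Rounding up, n = 193.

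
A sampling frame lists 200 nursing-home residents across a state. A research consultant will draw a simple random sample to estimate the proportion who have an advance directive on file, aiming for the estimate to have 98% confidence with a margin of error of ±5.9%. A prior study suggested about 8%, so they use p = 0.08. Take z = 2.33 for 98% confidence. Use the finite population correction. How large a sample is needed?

74

Unadjusted: n₀ = 2.33² × 0.08 × 0.92 / 0.059² ≈ 114.79, so n₀ = 115.
Finite population correction with N = 200: n = n₀ / (1 + (n₀−1)/N) = 115 / (1 + 114/200) = 115 / 1.5700 ≈ 73.25.
Rounding up, n = 74.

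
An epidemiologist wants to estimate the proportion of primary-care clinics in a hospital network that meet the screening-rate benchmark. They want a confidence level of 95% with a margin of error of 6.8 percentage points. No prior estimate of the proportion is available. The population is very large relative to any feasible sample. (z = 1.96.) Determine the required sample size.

208

With no prior estimate, use p = 0.5, giving p(1−p) = 0.25.
n = z²·p(1−p)/E² = 1.96² × 0.2500 / 0.068² = 3.8416 × 0.2500 / 0.004624 ≈ 207.70.
Rounding up gives n = 208.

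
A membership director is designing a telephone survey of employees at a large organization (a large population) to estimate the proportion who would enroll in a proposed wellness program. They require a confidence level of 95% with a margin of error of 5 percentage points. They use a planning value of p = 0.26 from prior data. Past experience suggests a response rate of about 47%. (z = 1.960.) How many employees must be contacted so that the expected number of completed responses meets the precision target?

630

Completed interviews needed: n₀ = 1.960² × 0.1924 / 0.050² ≈ 295.65 → 296.
At a 47% response rate, contacts needed = 296 / 0.47 ≈ 629.79 → 630.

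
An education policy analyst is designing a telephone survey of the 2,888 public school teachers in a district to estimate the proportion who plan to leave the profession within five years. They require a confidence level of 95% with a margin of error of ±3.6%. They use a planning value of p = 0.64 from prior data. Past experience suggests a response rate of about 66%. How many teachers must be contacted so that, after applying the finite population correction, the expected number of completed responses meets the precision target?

838

For 95% confidence, z = 1.960.
Completed interviews needed (unadjusted): n₀ = 1.960² × 0.2304 / 0.036² ≈ 682.95 → 683.
FPC for N = 2,888: n = 683 / (1 + 682/2888) = 683 / 1.2361 ≈ 552.52 → 553.
At a 66% response rate, contacts needed = 553 / 0.66 ≈ 837.88 → 838.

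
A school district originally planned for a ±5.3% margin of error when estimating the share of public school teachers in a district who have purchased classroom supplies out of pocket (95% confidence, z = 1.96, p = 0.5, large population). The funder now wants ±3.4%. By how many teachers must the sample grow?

At ±5.3%: n = 1.96² × 0.2500 / 0.053² ≈ 341.90 → 342.
At ±3.4%: n = 1.96² × 0.2500 / 0.034² ≈ 830.80 → 831.
Additional respondents: 831 − 342 = 489.

489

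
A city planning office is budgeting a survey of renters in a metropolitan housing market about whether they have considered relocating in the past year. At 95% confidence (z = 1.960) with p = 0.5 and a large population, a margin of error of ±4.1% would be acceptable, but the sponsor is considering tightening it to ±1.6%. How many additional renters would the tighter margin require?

3180

At ±4.1%: n = 1.960² × 0.2500 / 0.041² ≈ 571.33 → 572.
At ±1.6%: n = 1.960² × 0.2500 / 0.016² ≈ 3751.56 → 3752.
Additional respondents: 3752 − 572 = 3180.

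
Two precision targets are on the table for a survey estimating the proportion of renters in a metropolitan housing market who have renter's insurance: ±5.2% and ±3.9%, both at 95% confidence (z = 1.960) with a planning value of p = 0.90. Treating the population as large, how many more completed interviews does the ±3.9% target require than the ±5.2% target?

At ±5.2%: n = 1.960² × 0.0900 / 0.052² ≈ 127.86 → 128.
At ±3.9%: n = 1.960² × 0.0900 / 0.039² ≈ 227.31 → 228.
Additional respondents: 228 − 128 = 100.

100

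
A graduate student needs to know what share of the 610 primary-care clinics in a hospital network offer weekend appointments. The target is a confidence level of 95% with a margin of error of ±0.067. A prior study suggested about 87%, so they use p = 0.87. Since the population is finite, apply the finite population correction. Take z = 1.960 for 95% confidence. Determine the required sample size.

84

Unadjusted: n₀ = 1.960² × 0.87 × 0.13 / 0.067² ≈ 96.79, so n₀ = 97.
Finite population correction with N = 610: n = n₀ / (1 + (n₀−1)/N) = 97 / (1 + 96/610) = 97 / 1.1574 ≈ 83.81.
Rounding up, n = 84.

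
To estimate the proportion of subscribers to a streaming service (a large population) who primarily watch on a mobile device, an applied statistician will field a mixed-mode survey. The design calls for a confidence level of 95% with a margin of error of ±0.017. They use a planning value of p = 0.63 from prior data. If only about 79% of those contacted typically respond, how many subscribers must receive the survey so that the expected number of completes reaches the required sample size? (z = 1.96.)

Completed interviews needed: n₀ = 1.96² × 0.2331 / 0.017² ≈ 3098.54 → 3099.
At a 79% response rate, contacts needed = 3099 / 0.79 ≈ 3922.78 → 3923.

3923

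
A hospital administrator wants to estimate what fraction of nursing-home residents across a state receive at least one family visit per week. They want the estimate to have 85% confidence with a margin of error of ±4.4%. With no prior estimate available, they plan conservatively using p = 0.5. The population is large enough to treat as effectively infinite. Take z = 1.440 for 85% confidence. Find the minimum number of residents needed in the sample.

268

With p = 0.5, p(1−p) = 0.25.
n = z²·p(1−p)/E² = 1.440² × 0.2500 / 0.044² = 2.0736 × 0.2500 / 0.001936 ≈ 267.77.
Rounding up gives n = 268.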